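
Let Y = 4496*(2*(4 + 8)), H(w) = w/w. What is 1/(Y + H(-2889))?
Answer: 1/107905 ≈ 9.2674e-6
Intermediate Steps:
H(w) = 1
Y = 107904 (Y = 4496*(2*12) = 4496*24 = 107904)
1/(Y + H(-2889)) = 1/(107904 + 1) = 1/107905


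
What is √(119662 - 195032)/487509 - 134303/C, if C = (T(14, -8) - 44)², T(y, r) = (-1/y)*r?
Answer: -6580847/92416 + I*√75370/487509 ≈ -71.209 + 0.00056314*I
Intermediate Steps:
T(y, r) = -r/y
C = 92416/49 (C = (-1*(-8)/14 - 44)² = (-1*(-8)*1/14 - 44)² = (4/7 - 44)² = (-304/7)² = 92416/49 ≈ 1886.0)
√(119662 - 195032)/487509 - 134303/C = √(119662 - 195032)/487509 - 134303/92416/49 = √(-75370)*(1/487509) - 134303*49/92416 = (I*√75370)*(1/487509) - 6580847/92416 = I*√75370/487509 - 6580847/92416 = -6580847/92416 + I*√75370/487509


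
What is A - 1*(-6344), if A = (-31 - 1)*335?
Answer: -4376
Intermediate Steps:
A = -10720 (A = -32*335 = -10720)
A - 1*(-6344) = -10720 - 1*(-6344) = -10720 + 6344 = -4376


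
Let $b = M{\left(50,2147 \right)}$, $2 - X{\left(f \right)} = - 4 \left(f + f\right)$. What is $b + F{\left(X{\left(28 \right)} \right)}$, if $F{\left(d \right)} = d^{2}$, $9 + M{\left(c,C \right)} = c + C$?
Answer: $53264$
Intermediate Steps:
$M{\left(c,C \right)} = -9 + C + c$ ($M{\left(c,C \right)} = -9 + \left(c + C\right) = -9 + \left(C + c\right) = -9 + C + c$)
$X{\left(f \right)} = 2 + 8 f$ ($X{\left(f \right)} = 2 - - 4 \left(f + f\right) = 2 - - 4 \cdot 2 f = 2 - - 8 f = 2 + 8 f$)
$b = 2188$ ($b = -9 + 2147 + 50 = 2188$)
$b + F{\left(X{\left(28 \right)} \right)} = 2188 + \left(2 + 8 \cdot 28\right)^{2} = 2188 + \left(2 + 224\right)^{2} = 2188 + 226^{2} = 2188 + 51076 = 53264$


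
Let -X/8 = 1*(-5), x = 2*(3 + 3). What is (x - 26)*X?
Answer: -560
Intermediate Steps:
x = 12 (x = 2*6 = 12)
X = 40 (X = -8*(-5) = 40)
(x - 26)*X = (12 - 26)*40 = -14*40 = -560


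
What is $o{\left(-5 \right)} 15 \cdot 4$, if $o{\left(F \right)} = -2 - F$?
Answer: $180$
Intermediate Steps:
$o{\left(-5 \right)} 15 \cdot 4 = \left(-2 - -5\right) 15 \cdot 4 = \left(-2 + 5\right) 60 = 3 \cdot 60 = 180$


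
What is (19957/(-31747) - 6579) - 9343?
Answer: -505495691/31747 ≈ -15923.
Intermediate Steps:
(19957/(-31747) - 6579) - 9343 = (19957*(-1/31747) - 6579) - 9343 = (-19957/31747 - 6579) - 9343 = -208883470/31747 - 9343 = -505495691/31747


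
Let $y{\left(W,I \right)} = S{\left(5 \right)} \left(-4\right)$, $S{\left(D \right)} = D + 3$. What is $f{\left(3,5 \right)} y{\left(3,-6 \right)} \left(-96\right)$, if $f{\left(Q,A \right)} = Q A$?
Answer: $46080$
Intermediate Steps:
$S{\left(D \right)} = 3 + D$
$y{\left(W,I \right)} = -32$ ($y{\left(W,I \right)} = \left(3 + 5\right) \left(-4\right) = 8 \left(-4\right) = -32$)
$f{\left(Q,A \right)} = A Q$
$f{\left(3,5 \right)} y{\left(3,-6 \right)} \left(-96\right) = 5 \cdot 3 \left(-32\right) \left(-96\right) = 15 \left(-32\right) \left(-96\right) = \left(-480\right) \left(-96\right) = 46080$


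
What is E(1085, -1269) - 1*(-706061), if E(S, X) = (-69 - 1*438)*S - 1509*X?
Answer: 2070887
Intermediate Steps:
E(S, X) = -1509*X - 507*S (E(S, X) = (-69 - 438)*S - 1509*X = -507*S - 1509*X = -1509*X - 507*S)
E(1085, -1269) - 1*(-706061) = (-1509*(-1269) - 507*1085) - 1*(-706061) = (1914921 - 550095) + 706061 = 1364826 + 706061 = 2070887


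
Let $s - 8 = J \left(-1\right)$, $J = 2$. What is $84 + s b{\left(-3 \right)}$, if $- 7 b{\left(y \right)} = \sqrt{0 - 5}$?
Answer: $84 - \frac{6 i \sqrt{5}}{7} \approx 84.0 - 1.9166 i$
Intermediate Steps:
$b{\left(y \right)} = - \frac{i \sqrt{5}}{7}$ ($b{\left(y \right)} = - \frac{\sqrt{0 - 5}}{7} = - \frac{\sqrt{-5}}{7} = - \frac{i \sqrt{5}}{7}$)
$s = 6$ ($s = 8 + 2 \left(-1\right) = 8 - 2 = 6$)
$84 + s b{\left(-3 \right)} = 84 + 6 \left(- \frac{i \sqrt{5}}{7}\right) = 84 - \frac{6 i \sqrt{5}}{7}$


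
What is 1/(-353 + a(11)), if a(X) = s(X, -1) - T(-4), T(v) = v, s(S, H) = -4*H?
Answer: -1/345 ≈ -0.0028986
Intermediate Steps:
a(X) = 8 (a(X) = -4*(-1) - 1*(-4) = 4 + 4 = 8)
1/(-353 + a(11)) = 1/(-353 + 8) = 1/(-345) = -1/345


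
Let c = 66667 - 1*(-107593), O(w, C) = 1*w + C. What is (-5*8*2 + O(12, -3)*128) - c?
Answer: -173188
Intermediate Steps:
O(w, C) = C + w (O(w, C) = w + C = C + w)
c = 174260 (c = 66667 + 107593 = 174260)
(-5*8*2 + O(12, -3)*128) - c = (-5*8*2 + (-3 + 12)*128) - 1*174260 = (-40*2 + 9*128) - 174260 = (-80 + 1152) - 174260 = 1072 - 174260 = -173188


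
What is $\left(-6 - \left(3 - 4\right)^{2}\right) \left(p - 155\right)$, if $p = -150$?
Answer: $2135$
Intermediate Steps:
$\left(-6 - \left(3 - 4\right)^{2}\right) \left(p - 155\right) = \left(-6 - \left(3 - 4\right)^{2}\right) \left(-150 - 155\right) = \left(-6 - \left(-1\right)^{2}\right) \left(-305\right) = \left(-6 - 1\right) \left(-305\right) = \left(-7\right) \left(-305\right) = 2135$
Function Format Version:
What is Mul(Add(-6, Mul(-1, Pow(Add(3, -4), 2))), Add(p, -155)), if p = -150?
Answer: 2135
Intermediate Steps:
Mul(Add(-6, Mul(-1, Pow(Add(3, -4), 2))), Add(p, -155)) = Mul(Add(-6, Mul(-1, Pow(Add(3, -4), 2))), Add(-150, -155)) = Mul(Add(-6, Mul(-1, Pow(-1, 2))), -305) = Mul(Add(-6, Mul(-1, 1)), -305) = Mul(Add(-6, -1), -305) = Mul(-7, -305) = 2135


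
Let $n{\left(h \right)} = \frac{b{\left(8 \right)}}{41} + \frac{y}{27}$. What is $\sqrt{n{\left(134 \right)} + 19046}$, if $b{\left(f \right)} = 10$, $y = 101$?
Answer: $\frac{\sqrt{2593864959}}{369} \approx 138.02$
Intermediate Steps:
$n{\left(h \right)} = \frac{4411}{1107}$ ($n{\left(h \right)} = \frac{10}{41} + \frac{101}{27} = \frac{4411}{1107}$)
$\sqrt{n{\left(134 \right)} + 19046} = \sqrt{\frac{4411}{1107} + 19046} = \sqrt{\frac{21088333}{1107}} = \frac{\sqrt{2593864959}}{369}$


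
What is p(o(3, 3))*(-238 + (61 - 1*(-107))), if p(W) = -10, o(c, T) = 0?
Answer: 700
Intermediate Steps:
p(o(3, 3))*(-238 + (61 - 1*(-107))) = -10*(-238 + (61 - 1*(-107))) = -10*(-238 + (61 + 107)) = -10*(-238 + 168) = -10*(-70) = 700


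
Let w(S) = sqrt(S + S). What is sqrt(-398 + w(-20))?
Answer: sqrt(-398 + 2*I*sqrt(10)) ≈ 0.1585 + 19.951*I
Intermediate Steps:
w(S) = sqrt(2)*sqrt(S) (w(S) = sqrt(2*S) = sqrt(2)*sqrt(S))
sqrt(-398 + w(-20)) = sqrt(-398 + sqrt(2)*sqrt(-20)) = sqrt(-398 + sqrt(2)*(2*I*sqrt(5))) = sqrt(-398 + 2*I*sqrt(10))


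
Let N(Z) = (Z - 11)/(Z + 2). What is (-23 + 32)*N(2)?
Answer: -81/4 ≈ -20.250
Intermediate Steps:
N(Z) = (-11 + Z)/(2 + Z)
(-23 + 32)*N(2) = (-23 + 32)*((-11 + 2)/(2 + 2)) = 9*(-9/4) = -81/4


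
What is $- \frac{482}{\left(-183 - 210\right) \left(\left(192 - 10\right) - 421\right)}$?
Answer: $- \frac{482}{93927} \approx -0.0051316$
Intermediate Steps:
$- \frac{482}{\left(-183 - 210\right) \left(\left(192 - 10\right) - 421\right)} = - \frac{482}{\left(-393\right) \left(\left(192 - 10\right) - 421\right)} = - \frac{482}{\left(-393\right) \left(182 - 421\right)} = - \frac{482}{\left(-393\right) \left(-239\right)} = - \frac{482}{93927}$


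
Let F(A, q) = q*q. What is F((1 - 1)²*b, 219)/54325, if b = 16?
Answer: 47961/54325 ≈ 0.88285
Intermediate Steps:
F(A, q) = q²
F((1 - 1)²*b, 219)/54325 = 219²/54325 = 47961*(1/54325) = 47961/54325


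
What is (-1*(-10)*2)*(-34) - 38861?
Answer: -39541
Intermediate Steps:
(-1*(-10)*2)*(-34) - 38861 = (10*2)*(-34) - 38861 = 20*(-34) - 38861 = -680 - 38861 = -39541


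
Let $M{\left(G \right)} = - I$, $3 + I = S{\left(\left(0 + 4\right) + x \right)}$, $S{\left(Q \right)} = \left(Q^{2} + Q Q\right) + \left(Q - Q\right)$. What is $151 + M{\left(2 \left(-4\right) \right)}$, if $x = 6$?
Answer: $-46$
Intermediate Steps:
$S{\left(Q \right)} = 2 Q^{2}$ ($S{\left(Q \right)} = \left(Q^{2} + Q^{2}\right) + 0 = 2 Q^{2} + 0 = 2 Q^{2}$)
$I = 197$ ($I = -3 + 2 \left(\left(0 + 4\right) + 6\right)^{2} = -3 + 2 \left(4 + 6\right)^{2} = -3 + 2 \cdot 10^{2} = -3 + 2 \cdot 100 = -3 + 200 = 197$)
$M{\left(G \right)} = -197$ ($M{\left(G \right)} = \left(-1\right) 197 = -197$)
$151 + M{\left(2 \left(-4\right) \right)} = 151 - 197 = -46$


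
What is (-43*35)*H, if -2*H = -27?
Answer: -40635/2 ≈ -20318.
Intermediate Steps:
H = 27/2 (H = -½*(-27) = 27/2 ≈ 13.500)
(-43*35)*H = -43*35*(27/2) = -1505*27/2 = -40635/2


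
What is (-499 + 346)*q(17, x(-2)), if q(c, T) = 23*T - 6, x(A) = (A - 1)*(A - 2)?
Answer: -41310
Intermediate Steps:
x(A) = (-1 + A)*(-2 + A)
q(c, T) = -6 + 23*T
(-499 + 346)*q(17, x(-2)) = (-499 + 346)*(-6 + 23*(2 + (-2)**2 - 3*(-2))) = -153*(-6 + 23*(2 + 4 + 6)) = -153*(-6 + 23*12) = -153*(-6 + 276) = -153*270 = -41310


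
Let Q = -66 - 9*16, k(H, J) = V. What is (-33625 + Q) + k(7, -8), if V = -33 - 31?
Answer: -33899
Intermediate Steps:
V = -64
k(H, J) = -64
Q = -210 (Q = -66 - 144 = -210)
(-33625 + Q) + k(7, -8) = (-33625 - 210) - 64 = -33835 - 64 = -33899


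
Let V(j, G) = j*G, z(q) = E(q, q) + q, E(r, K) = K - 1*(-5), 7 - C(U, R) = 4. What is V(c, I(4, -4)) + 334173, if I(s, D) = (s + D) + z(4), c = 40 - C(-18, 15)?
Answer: 334654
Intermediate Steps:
C(U, R) = 3 (C(U, R) = 7 - 1*4 = 7 - 4 = 3)
E(r, K) = 5 + K (E(r, K) = K + 5 = 5 + K)
z(q) = 5 + 2*q (z(q) = (5 + q) + q = 5 + 2*q)
c = 37 (c = 40 - 1*3 = 40 - 3 = 37)
I(s, D) = 13 + D + s (I(s, D) = (s + D) + (5 + 2*4) = (D + s) + (5 + 8) = (D + s) + 13 = 13 + D + s)
V(j, G) = G*j
V(c, I(4, -4)) + 334173 = (13 - 4 + 4)*37 + 334173 = 13*37 + 334173 = 481 + 334173 = 334654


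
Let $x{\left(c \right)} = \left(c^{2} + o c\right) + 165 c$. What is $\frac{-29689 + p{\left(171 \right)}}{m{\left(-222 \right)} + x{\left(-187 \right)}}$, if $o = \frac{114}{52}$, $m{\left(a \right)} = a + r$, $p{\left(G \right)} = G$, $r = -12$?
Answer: $- \frac{767468}{90221} \approx -8.5065$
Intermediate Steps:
$m{\left(a \right)} = -12 + a$ ($m{\left(a \right)} = a - 12 = -12 + a$)
$o = \frac{57}{26}$ ($o = 114 \cdot \frac{1}{52} = \frac{57}{26} \approx 2.1923$)
$x{\left(c \right)} = c^{2} + \frac{4347 c}{26}$ ($x{\left(c \right)} = \left(c^{2} + \frac{57 c}{26}\right) + 165 c = c^{2} + \frac{4347 c}{26}$)
$\frac{-29689 + p{\left(171 \right)}}{m{\left(-222 \right)} + x{\left(-187 \right)}} = \frac{-29689 + 171}{\left(-12 - 222\right) + \frac{1}{26} \left(-187\right) \left(4347 + 26 \left(-187\right)\right)} = - \frac{29518}{-234 + \frac{1}{26} \left(-187\right) \left(4347 - 4862\right)} = - \frac{29518}{-234 + \frac{1}{26} \left(-187\right) \left(-515\right)} = - \frac{29518}{-234 + \frac{96305}{26}} = - \frac{29518}{\frac{90221}{26}} = \left(-29518\right) \frac{26}{90221} = - \frac{767468}{90221}$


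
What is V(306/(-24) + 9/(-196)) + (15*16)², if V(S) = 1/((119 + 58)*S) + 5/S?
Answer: 6392346986/110979 ≈ 57600.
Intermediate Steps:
V(S) = 886/(177*S) (V(S) = 1/(177*S) + 5/S = 886/(177*S))
V(306/(-24) + 9/(-196)) + (15*16)² = 886/(177*(306/(-24) + 9/(-196))) + (15*16)² = 886/(177*(306*(-1/24) + 9*(-1/196))) + 240² = 886/(177*(-51/4 - 9/196)) + 57600 = 886/(177*(-627/49)) + 57600 = (886/177)*(-49/627) + 57600 = -43414/110979 + 57600 = 6392346986/110979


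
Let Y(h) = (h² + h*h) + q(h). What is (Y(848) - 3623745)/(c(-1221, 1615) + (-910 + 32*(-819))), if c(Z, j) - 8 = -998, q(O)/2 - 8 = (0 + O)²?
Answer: 747313/28108 ≈ 26.587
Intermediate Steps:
q(O) = 16 + 2*O² (q(O) = 16 + 2*(0 + O)² = 16 + 2*O²)
c(Z, j) = -990 (c(Z, j) = 8 - 998 = -990)
Y(h) = 16 + 4*h² (Y(h) = (h² + h*h) + (16 + 2*h²) = (h² + h²) + (16 + 2*h²) = 2*h² + (16 + 2*h²) = 16 + 4*h²)
(Y(848) - 3623745)/(c(-1221, 1615) + (-910 + 32*(-819))) = ((16 + 4*848²) - 3623745)/(-990 + (-910 + 32*(-819))) = ((16 + 4*719104) - 3623745)/(-990 + (-910 - 26208)) = ((16 + 2876416) - 3623745)/(-990 - 27118) = (2876432 - 3623745)/(-28108) = -747313*(-1/28108) = 747313/28108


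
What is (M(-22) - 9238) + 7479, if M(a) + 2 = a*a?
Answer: -1277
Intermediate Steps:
M(a) = -2 + a**2 (M(a) = -2 + a*a = -2 + a**2)
(M(-22) - 9238) + 7479 = ((-2 + (-22)**2) - 9238) + 7479 = ((-2 + 484) - 9238) + 7479 = (482 - 9238) + 7479 = -8756 + 7479 = -1277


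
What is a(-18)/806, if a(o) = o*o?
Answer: 162/403 ≈ 0.40199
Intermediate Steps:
a(o) = o²
a(-18)/806 = (-18)²/806 = 324*(1/806) = 162/403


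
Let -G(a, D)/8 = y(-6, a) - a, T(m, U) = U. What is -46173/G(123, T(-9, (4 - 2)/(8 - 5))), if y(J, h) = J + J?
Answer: -15391/360 ≈ -42.753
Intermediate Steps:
y(J, h) = 2*J
G(a, D) = 96 + 8*a (G(a, D) = -8*(2*(-6) - a) = -8*(-12 - a) = 96 + 8*a)
-46173/G(123, T(-9, (4 - 2)/(8 - 5))) = -46173/(96 + 8*123) = -46173/(96 + 984) = -46173/1080 = -46173*1/1080 = -15391/360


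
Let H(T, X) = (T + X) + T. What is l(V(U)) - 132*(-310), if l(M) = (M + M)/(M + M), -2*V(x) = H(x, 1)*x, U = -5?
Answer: 40921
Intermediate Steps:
H(T, X) = X + 2*T
V(x) = -x*(1 + 2*x)/2 (V(x) = -(1 + 2*x)*x/2 = -x*(1 + 2*x)/2)
l(M) = 1 (l(M) = (2*M)/((2*M)) = (2*M)*(1/(2*M)) = 1)
l(V(U)) - 132*(-310) = 1 - 132*(-310) = 1 + 40920 = 40921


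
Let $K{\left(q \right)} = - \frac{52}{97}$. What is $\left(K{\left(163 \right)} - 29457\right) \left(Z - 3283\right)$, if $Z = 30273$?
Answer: $- \frac{77120713190}{97} \approx -7.9506 \cdot 10^{8}$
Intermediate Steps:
$K{\left(q \right)} = - \frac{52}{97}$ ($K{\left(q \right)} = \left(-52\right) \frac{1}{97} = - \frac{52}{97}$)
$\left(K{\left(163 \right)} - 29457\right) \left(Z - 3283\right) = \left(- \frac{52}{97} - 29457\right) \left(30273 - 3283\right) = \left(- \frac{2857381}{97}\right) 26990 = - \frac{77120713190}{97}$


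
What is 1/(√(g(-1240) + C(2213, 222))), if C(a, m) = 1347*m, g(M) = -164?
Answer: √2470/27170 ≈ 0.0018292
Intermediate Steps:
1/(√(g(-1240) + C(2213, 222))) = 1/(√(-164 + 1347*222)) = 1/(√(-164 + 299034)) = 1/(√298870) = 1/(11*√2470) = √2470/27170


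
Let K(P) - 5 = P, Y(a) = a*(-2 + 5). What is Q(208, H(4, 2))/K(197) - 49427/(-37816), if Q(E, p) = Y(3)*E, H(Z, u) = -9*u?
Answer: 40387903/3819416 ≈ 10.574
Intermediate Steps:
Y(a) = 3*a (Y(a) = a*3 = 3*a)
Q(E, p) = 9*E (Q(E, p) = (3*3)*E = 9*E)
K(P) = 5 + P
Q(208, H(4, 2))/K(197) - 49427/(-37816) = (9*208)/(5 + 197) - 49427/(-37816) = 1872/202 - 49427*(-1/37816) = 1872*(1/202) + 49427/37816 = 936/101 + 49427/37816 = 40387903/3819416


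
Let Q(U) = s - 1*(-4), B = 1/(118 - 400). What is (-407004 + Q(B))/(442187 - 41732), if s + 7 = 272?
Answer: -81347/80091 ≈ -1.0157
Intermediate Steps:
s = 265 (s = -7 + 272 = 265)
B = -1/282 (B = 1/(-282) = -1/282 ≈ -0.0035461)
Q(U) = 269 (Q(U) = 265 - 1*(-4) = 265 + 4 = 269)
(-407004 + Q(B))/(442187 - 41732) = (-407004 + 269)/(442187 - 41732) = -406735/400455 = -406735*1/400455 = -81347/80091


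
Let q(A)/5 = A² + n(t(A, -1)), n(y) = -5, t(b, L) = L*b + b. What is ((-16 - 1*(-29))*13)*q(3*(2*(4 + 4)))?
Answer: 1942655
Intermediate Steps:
t(b, L) = b + L*b
q(A) = -25 + 5*A² (q(A) = 5*(A² - 5) = 5*(-5 + A²) = -25 + 5*A²)
((-16 - 1*(-29))*13)*q(3*(2*(4 + 4))) = ((-16 - 1*(-29))*13)*(-25 + 5*(3*(2*(4 + 4)))²) = ((-16 + 29)*13)*(-25 + 5*(3*(2*8))²) = (13*13)*(-25 + 5*(3*16)²) = 169*(-25 + 5*48²) = 169*(-25 + 5*2304) = 169*(-25 + 11520) = 169*11495 = 1942655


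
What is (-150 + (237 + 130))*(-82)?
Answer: -17794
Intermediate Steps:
(-150 + (237 + 130))*(-82) = (-150 + 367)*(-82) = 217*(-82) = -17794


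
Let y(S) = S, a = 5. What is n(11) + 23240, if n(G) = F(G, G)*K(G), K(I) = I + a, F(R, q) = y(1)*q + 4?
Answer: 23480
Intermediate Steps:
F(R, q) = 4 + q (F(R, q) = 1*q + 4 = q + 4 = 4 + q)
K(I) = 5 + I (K(I) = I + 5 = 5 + I)
n(G) = (4 + G)*(5 + G)
n(11) + 23240 = (4 + 11)*(5 + 11) + 23240 = 15*16 + 23240 = 240 + 23240 = 23480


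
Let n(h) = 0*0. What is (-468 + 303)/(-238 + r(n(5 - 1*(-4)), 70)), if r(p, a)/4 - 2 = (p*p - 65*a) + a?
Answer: 1/110 ≈ 0.0090909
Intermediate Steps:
n(h) = 0
r(p, a) = 8 - 256*a + 4*p**2 (r(p, a) = 8 + 4*((p*p - 65*a) + a) = 8 + 4*((p**2 - 65*a) + a) = 8 + 4*(p**2 - 64*a) = 8 + (-256*a + 4*p**2) = 8 - 256*a + 4*p**2)
(-468 + 303)/(-238 + r(n(5 - 1*(-4)), 70)) = (-468 + 303)/(-238 + (8 - 256*70 + 4*0**2)) = -165/(-238 + (8 - 17920 + 4*0)) = -165/(-238 + (8 - 17920 + 0)) = -165/(-238 - 17912) = -165/(-18150) = -165*(-1/18150) = 1/110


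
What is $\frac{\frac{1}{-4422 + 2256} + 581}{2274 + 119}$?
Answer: $\frac{1258445}{5183238} \approx 0.24279$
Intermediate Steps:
$\frac{\frac{1}{-4422 + 2256} + 581}{2274 + 119} = \frac{\frac{1}{-2166} + 581}{2393} = \left(- \frac{1}{2166} + 581\right) \frac{1}{2393} = \frac{1258445}{2166} \cdot \frac{1}{2393} = \frac{1258445}{5183238}$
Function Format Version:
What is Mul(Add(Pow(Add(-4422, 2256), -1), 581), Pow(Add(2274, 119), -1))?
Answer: Rational(1258445, 5183238) ≈ 0.24279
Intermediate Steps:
Mul(Add(Pow(Add(-4422, 2256), -1), 581), Pow(Add(2274, 119), -1)) = Mul(Add(Pow(-2166, -1), 581), Pow(2393, -1)) = Mul(Add(Rational(-1, 2166), 581), Rational(1, 2393)) = Mul(Rational(1258445, 2166), Rational(1, 2393)) = Rational(1258445, 5183238)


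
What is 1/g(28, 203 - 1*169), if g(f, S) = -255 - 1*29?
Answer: -1/284 ≈ -0.0035211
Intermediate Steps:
g(f, S) = -284 (g(f, S) = -255 - 29 = -284)
1/g(28, 203 - 1*169) = 1/(-284) = -1/284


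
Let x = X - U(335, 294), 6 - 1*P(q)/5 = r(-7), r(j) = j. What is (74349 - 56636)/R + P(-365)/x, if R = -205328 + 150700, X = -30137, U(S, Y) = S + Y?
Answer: -274254489/840342524 ≈ -0.32636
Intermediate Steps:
P(q) = 65 (P(q) = 30 - 5*(-7) = 30 + 35 = 65)
R = -54628
x = -30766 (x = -30137 - (335 + 294) = -30137 - 1*629 = -30137 - 629 = -30766)
(74349 - 56636)/R + P(-365)/x = (74349 - 56636)/(-54628) + 65/(-30766) = 17713*(-1/54628) + 65*(-1/30766) = -17713/54628 - 65/30766 = -274254489/840342524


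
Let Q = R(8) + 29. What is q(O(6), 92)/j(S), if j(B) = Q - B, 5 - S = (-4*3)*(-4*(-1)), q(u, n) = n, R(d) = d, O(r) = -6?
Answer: -23/4 ≈ -5.7500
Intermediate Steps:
S = 53 (S = 5 - (-4*3)*(-4*(-1)) = 5 - (-12)*4 = 5 - 1*(-48) = 5 + 48 = 53)
Q = 37 (Q = 8 + 29 = 37)
j(B) = 37 - B
q(O(6), 92)/j(S) = 92/(37 - 1*53) = 92/(37 - 53) = 92/(-16) = 92*(-1/16) = -23/4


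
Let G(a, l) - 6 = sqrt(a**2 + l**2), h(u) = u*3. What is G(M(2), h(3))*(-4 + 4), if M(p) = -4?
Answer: 0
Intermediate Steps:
h(u) = 3*u
G(a, l) = 6 + sqrt(a**2 + l**2)
G(M(2), h(3))*(-4 + 4) = (6 + sqrt((-4)**2 + (3*3)**2))*(-4 + 4) = (6 + sqrt(16 + 9**2))*0 = (6 + sqrt(16 + 81))*0 = (6 + sqrt(97))*0 = 0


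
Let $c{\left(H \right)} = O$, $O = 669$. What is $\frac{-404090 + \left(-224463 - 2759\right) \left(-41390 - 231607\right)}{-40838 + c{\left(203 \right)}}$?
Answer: $- \frac{62030520244}{40169} \approx -1.5442 \cdot 10^{6}$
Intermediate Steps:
$c{\left(H \right)} = 669$
$\frac{-404090 + \left(-224463 - 2759\right) \left(-41390 - 231607\right)}{-40838 + c{\left(203 \right)}} = \frac{-404090 + \left(-224463 - 2759\right) \left(-41390 - 231607\right)}{-40838 + 669} = \frac{-404090 - -62030924334}{-40169} = \left(-404090 + 62030924334\right) \left(- \frac{1}{40169}\right) = 62030520244 \left(- \frac{1}{40169}\right) = - \frac{62030520244}{40169}$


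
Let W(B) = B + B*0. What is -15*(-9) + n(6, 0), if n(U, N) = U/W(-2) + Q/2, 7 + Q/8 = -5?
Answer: 84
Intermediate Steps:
Q = -96 (Q = -56 + 8*(-5) = -56 - 40 = -96)
W(B) = B (W(B) = B + 0 = B)
n(U, N) = -48 - U/2 (n(U, N) = U/(-2) - 96/2 = U*(-½) - 96*½ = -U/2 - 48 = -48 - U/2)
-15*(-9) + n(6, 0) = -15*(-9) + (-48 - ½*6) = 135 + (-48 - 3) = 135 - 51 = 84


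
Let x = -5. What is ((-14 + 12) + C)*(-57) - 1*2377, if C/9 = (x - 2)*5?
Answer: 15692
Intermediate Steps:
C = -315 (C = 9*((-5 - 2)*5) = 9*(-7*5) = 9*(-35) = -315)
((-14 + 12) + C)*(-57) - 1*2377 = ((-14 + 12) - 315)*(-57) - 1*2377 = (-2 - 315)*(-57) - 2377 = -317*(-57) - 2377 = 18069 - 2377 = 15692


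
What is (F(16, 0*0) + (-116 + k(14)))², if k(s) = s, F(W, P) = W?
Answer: 7396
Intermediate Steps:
(F(16, 0*0) + (-116 + k(14)))² = (16 + (-116 + 14))² = (16 - 102)² = (-86)² = 7396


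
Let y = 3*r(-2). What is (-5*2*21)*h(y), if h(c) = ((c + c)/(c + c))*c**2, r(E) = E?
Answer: -7560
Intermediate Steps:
y = -6 (y = 3*(-2) = -6)
h(c) = c**2 (h(c) = ((2*c)/((2*c)))*c**2 = ((2*c)*(1/(2*c)))*c**2 = 1*c**2 = c**2)
(-5*2*21)*h(y) = (-5*2*21)*(-6)**2 = -10*21*36 = -210*36 = -7560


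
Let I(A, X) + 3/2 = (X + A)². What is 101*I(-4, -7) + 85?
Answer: 24309/2 ≈ 12155.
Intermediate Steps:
I(A, X) = -3/2 + (A + X)² (I(A, X) = -3/2 + (X + A)² = -3/2 + (A + X)²)
101*I(-4, -7) + 85 = 101*(-3/2 + (-4 - 7)²) + 85 = 101*(-3/2 + (-11)²) + 85 = 101*(-3/2 + 121) + 85 = 101*(239/2) + 85 = 24139/2 + 85 = 24309/2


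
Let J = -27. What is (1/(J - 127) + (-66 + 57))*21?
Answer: -4161/22 ≈ -189.14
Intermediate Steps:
(1/(J - 127) + (-66 + 57))*21 = (1/(-27 - 127) + (-66 + 57))*21 = (1/(-154) - 9)*21 = (-1/154 - 9)*21 = -1387/154*21 = -4161/22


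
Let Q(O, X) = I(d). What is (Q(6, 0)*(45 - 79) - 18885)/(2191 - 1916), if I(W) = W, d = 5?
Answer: -3811/55 ≈ -69.291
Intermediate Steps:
Q(O, X) = 5
(Q(6, 0)*(45 - 79) - 18885)/(2191 - 1916) = (5*(45 - 79) - 18885)/(2191 - 1916) = (5*(-34) - 18885)/275 = (-170 - 18885)*(1/275) = -19055*1/275 = -3811/55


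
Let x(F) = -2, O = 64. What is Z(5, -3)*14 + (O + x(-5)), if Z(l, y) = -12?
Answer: -106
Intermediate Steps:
Z(5, -3)*14 + (O + x(-5)) = -12*14 + (64 - 2) = -168 + 62 = -106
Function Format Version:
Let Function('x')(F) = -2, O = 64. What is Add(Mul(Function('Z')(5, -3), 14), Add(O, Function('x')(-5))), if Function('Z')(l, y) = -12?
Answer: -106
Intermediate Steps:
Add(Mul(Function('Z')(5, -3), 14), Add(O, Function('x')(-5))) = Add(Mul(-12, 14), Add(64, -2)) = Add(-168, 62) = -106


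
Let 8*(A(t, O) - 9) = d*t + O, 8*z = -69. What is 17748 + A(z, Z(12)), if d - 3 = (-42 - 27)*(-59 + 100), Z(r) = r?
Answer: 665769/32 ≈ 20805.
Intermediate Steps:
z = -69/8 (z = (⅛)*(-69) = -69/8 ≈ -8.6250)
d = -2826 (d = 3 + (-42 - 27)*(-59 + 100) = 3 - 69*41 = 3 - 2829 = -2826)
A(t, O) = 9 - 1413*t/4 + O/8 (A(t, O) = 9 + (-2826*t + O)/8 = 9 + (O - 2826*t)/8 = 9 + (-1413*t/4 + O/8) = 9 - 1413*t/4 + O/8)
17748 + A(z, Z(12)) = 17748 + (9 - 1413/4*(-69/8) + (⅛)*12) = 17748 + (9 + 97497/32 + 3/2) = 17748 + 97833/32 = 665769/32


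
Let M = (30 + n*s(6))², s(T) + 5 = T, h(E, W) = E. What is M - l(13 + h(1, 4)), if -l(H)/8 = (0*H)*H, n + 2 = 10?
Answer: 1444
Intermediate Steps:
n = 8 (n = -2 + 10 = 8)
s(T) = -5 + T
l(H) = 0 (l(H) = -8*0*H*H = -0*H = -8*0 = 0)
M = 1444 (M = (30 + 8*(-5 + 6))² = (30 + 8*1)² = (30 + 8)² = 38² = 1444)
M - l(13 + h(1, 4)) = 1444 - 1*0 = 1444 + 0 = 1444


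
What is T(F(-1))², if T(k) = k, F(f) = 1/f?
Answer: 1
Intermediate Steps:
F(f) = 1/f
T(F(-1))² = (1/(-1))² = (-1)² = 1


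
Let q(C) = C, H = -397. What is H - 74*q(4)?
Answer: -693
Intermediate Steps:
H - 74*q(4) = -397 - 74*4 = -397 - 296 = -693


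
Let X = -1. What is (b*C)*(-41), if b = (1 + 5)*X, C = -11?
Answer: -2706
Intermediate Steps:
b = -6 (b = (1 + 5)*(-1) = 6*(-1) = -6)
(b*C)*(-41) = -6*(-11)*(-41) = 66*(-41) = -2706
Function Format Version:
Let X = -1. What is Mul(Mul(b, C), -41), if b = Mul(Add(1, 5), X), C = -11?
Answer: -2706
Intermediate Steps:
b = -6 (b = Mul(Add(1, 5), -1) = Mul(6, -1) = -6)
Mul(Mul(b, C), -41) = Mul(Mul(-6, -11), -41) = Mul(66, -41) = -2706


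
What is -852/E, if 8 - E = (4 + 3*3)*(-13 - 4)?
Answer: -852/229 ≈ -3.7205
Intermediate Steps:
E = 229 (E = 8 - (4 + 3*3)*(-13 - 4) = 8 - (4 + 9)*(-17) = 8 - 13*(-17) = 8 - 1*(-221) = 8 + 221 = 229)
-852/E = -852/229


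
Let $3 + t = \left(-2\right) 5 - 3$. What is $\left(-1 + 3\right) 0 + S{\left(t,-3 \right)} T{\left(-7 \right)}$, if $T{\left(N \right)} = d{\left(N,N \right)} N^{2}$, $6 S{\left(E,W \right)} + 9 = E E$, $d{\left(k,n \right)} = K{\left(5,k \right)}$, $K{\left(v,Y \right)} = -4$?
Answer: $- \frac{24206}{3} \approx -8068.7$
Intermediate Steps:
$t = -16$ ($t = -3 - 13 = -16$)
$d{\left(k,n \right)} = -4$
$S{\left(E,W \right)} = - \frac{3}{2} + \frac{E^{2}}{6}$ ($S{\left(E,W \right)} = - \frac{3}{2} + \frac{E E}{6} = - \frac{3}{2} + \frac{E^{2}}{6}$)
$T{\left(N \right)} = - 4 N^{2}$
$\left(-1 + 3\right) 0 + S{\left(t,-3 \right)} T{\left(-7 \right)} = \left(-1 + 3\right) 0 + \left(- \frac{3}{2} + \frac{\left(-16\right)^{2}}{6}\right) \left(- 4 \left(-7\right)^{2}\right) = 2 \cdot 0 + \left(- \frac{3}{2} + \frac{1}{6} \cdot 256\right) \left(\left(-4\right) 49\right) = 0 + \left(- \frac{3}{2} + \frac{128}{3}\right) \left(-196\right) = 0 + \frac{247}{6} \left(-196\right) = 0 - \frac{24206}{3} = - \frac{24206}{3}$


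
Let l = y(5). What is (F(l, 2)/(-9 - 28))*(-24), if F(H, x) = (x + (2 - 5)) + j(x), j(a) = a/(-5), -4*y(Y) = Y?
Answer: -168/185 ≈ -0.90811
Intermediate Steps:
y(Y) = -Y/4
l = -5/4 (l = -1/4*5 = -5/4 ≈ -1.2500)
j(a) = -a/5 (j(a) = a*(-1/5) = -a/5)
F(H, x) = -3 + 4*x/5 (F(H, x) = (x + (2 - 5)) - x/5 = (x - 3) - x/5 = (-3 + x) - x/5 = -3 + 4*x/5)
(F(l, 2)/(-9 - 28))*(-24) = ((-3 + (4/5)*2)/(-9 - 28))*(-24) = ((-3 + 8/5)/(-37))*(-24) = -1/37*(-7/5)*(-24) = (7/185)*(-24) = -168/185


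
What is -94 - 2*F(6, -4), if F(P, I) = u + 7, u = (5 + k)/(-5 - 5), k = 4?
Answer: -531/5 ≈ -106.20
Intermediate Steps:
u = -9/10 (u = (5 + 4)/(-5 - 5) = 9/(-10) = 9*(-⅒) = -9/10 ≈ -0.90000)
F(P, I) = 61/10 (F(P, I) = -9/10 + 7 = 61/10)
-94 - 2*F(6, -4) = -94 - 2*61/10 = -94 - 61/5 = -531/5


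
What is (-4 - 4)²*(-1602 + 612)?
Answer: -63360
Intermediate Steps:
(-4 - 4)²*(-1602 + 612) = (-8)²*(-990) = 64*(-990) = -63360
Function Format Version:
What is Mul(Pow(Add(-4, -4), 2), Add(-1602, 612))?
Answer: -63360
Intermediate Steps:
Mul(Pow(Add(-4, -4), 2), Add(-1602, 612)) = Mul(Pow(-8, 2), -990) = Mul(64, -990) = -63360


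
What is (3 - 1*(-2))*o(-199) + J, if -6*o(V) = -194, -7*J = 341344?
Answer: -1020637/21 ≈ -48602.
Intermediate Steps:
J = -341344/7 (J = -1/7*341344 = -341344/7 ≈ -48763.)
o(V) = 97/3 (o(V) = -1/6*(-194) = 97/3)
(3 - 1*(-2))*o(-199) + J = (3 - 1*(-2))*(97/3) - 341344/7 = (3 + 2)*(97/3) - 341344/7 = 5*(97/3) - 341344/7 = 485/3 - 341344/7 = -1020637/21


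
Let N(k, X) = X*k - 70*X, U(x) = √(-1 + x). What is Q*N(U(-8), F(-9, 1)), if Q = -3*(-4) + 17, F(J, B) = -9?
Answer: 18270 - 783*I ≈ 18270.0 - 783.0*I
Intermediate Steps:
N(k, X) = -70*X + X*k
Q = 29 (Q = 12 + 17 = 29)
Q*N(U(-8), F(-9, 1)) = 29*(-9*(-70 + √(-1 - 8))) = 29*(-9*(-70 + √(-9))) = 29*(-9*(-70 + 3*I)) = 29*(630 - 27*I) = 18270 - 783*I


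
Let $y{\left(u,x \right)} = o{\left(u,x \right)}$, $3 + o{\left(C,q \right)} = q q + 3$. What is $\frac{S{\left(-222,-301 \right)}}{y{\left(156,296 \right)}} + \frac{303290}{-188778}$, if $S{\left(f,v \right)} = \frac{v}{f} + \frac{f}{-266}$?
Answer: $- \frac{43587992285305}{27131069451136} \approx -1.6066$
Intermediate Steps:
$o{\left(C,q \right)} = q^{2}$ ($o{\left(C,q \right)} = -3 + \left(q q + 3\right) = -3 + \left(q^{2} + 3\right) = -3 + \left(3 + q^{2}\right) = q^{2}$)
$y{\left(u,x \right)} = x^{2}$
$S{\left(f,v \right)} = - \frac{f}{266} + \frac{v}{f}$ ($S{\left(f,v \right)} = \frac{v}{f} + f \left(- \frac{1}{266}\right) = \frac{v}{f} - \frac{f}{266} = - \frac{f}{266} + \frac{v}{f}$)
$\frac{S{\left(-222,-301 \right)}}{y{\left(156,296 \right)}} + \frac{303290}{-188778} = \frac{\left(- \frac{1}{266}\right) \left(-222\right) - \frac{301}{-222}}{296^{2}} + \frac{303290}{-188778} = \frac{\frac{111}{133} - - \frac{301}{222}}{87616} + 303290 \left(- \frac{1}{188778}\right) = \left(\frac{111}{133} + \frac{301}{222}\right) \frac{1}{87616} - \frac{151645}{94389} = \frac{64675}{29526} \cdot \frac{1}{87616} - \frac{151645}{94389} = \frac{64675}{2586950016} - \frac{151645}{94389} = - \frac{43587992285305}{27131069451136}$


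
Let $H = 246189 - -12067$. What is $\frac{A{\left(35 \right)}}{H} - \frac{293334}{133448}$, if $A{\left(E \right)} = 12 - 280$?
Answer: $- \frac{1184234837}{538496042} \approx -2.1992$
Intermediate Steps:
$A{\left(E \right)} = -268$
$H = 258256$ ($H = 246189 + 12067 = 258256$)
$\frac{A{\left(35 \right)}}{H} - \frac{293334}{133448} = - \frac{268}{258256} - \frac{293334}{133448} = \left(-268\right) \frac{1}{258256} - \frac{146667}{66724} = - \frac{67}{64564} - \frac{146667}{66724} = - \frac{1184234837}{538496042}$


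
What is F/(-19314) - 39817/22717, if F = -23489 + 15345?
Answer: -292009145/219378069 ≈ -1.3311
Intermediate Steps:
F = -8144
F/(-19314) - 39817/22717 = -8144/(-19314) - 39817/22717 = -8144*(-1/19314) - 39817*1/22717 = 4072/9657 - 39817/22717 = -292009145/219378069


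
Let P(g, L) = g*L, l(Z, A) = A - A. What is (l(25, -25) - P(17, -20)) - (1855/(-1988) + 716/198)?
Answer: 9484003/28116 ≈ 337.32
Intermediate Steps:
l(Z, A) = 0
P(g, L) = L*g
(l(25, -25) - P(17, -20)) - (1855/(-1988) + 716/198) = (0 - (-20)*17) - (1855/(-1988) + 716/198) = (0 - 1*(-340)) - (1855*(-1/1988) + 716*(1/198)) = (0 + 340) - (-265/284 + 358/99) = 340 - 1*75437/28116 = 340 - 75437/28116 = 9484003/28116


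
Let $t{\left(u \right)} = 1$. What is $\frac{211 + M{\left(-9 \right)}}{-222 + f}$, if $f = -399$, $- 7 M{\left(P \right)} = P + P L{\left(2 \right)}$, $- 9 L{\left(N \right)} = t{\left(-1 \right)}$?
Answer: $- \frac{55}{161} \approx -0.34161$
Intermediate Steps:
$L{\left(N \right)} = - \frac{1}{9}$ ($L{\left(N \right)} = \left(- \frac{1}{9}\right) 1 = - \frac{1}{9}$)
$M{\left(P \right)} = - \frac{8 P}{63}$ ($M{\left(P \right)} = - \frac{P + P \left(- \frac{1}{9}\right)}{7} = - \frac{P - \frac{P}{9}}{7} = - \frac{\frac{8}{9} P}{7} = - \frac{8 P}{63}$)
$\frac{211 + M{\left(-9 \right)}}{-222 + f} = \frac{211 - - \frac{8}{7}}{-222 - 399} = \frac{211 + \frac{8}{7}}{-621} = \frac{1485}{7} \left(- \frac{1}{621}\right) = - \frac{55}{161}$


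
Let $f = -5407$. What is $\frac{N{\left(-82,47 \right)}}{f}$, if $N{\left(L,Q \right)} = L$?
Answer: $\frac{82}{5407} \approx 0.015166$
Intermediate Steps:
$\frac{N{\left(-82,47 \right)}}{f} = - \frac{82}{-5407} = \left(-82\right) \left(- \frac{1}{5407}\right) = \frac{82}{5407}$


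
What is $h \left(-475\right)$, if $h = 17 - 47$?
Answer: $14250$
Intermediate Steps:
$h = -30$
$h \left(-475\right) = \left(-30\right) \left(-475\right) = 14250$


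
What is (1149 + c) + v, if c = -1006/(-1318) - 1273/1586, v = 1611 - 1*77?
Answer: 2804160693/1045174 ≈ 2683.0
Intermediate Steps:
v = 1534 (v = 1611 - 77 = 1534)
c = -41149/1045174 (c = -1006*(-1/1318) - 1273*1/1586 = 503/659 - 1273/1586 = -41149/1045174 ≈ -0.039370)
(1149 + c) + v = (1149 - 41149/1045174) + 1534 = 1200863777/1045174 + 1534 = 2804160693/1045174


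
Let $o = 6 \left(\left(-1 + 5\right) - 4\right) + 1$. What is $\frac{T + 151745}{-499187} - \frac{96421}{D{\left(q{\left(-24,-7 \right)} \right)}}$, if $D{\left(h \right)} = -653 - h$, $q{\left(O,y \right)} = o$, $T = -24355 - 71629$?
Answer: $\frac{48095642033}{326468298} \approx 147.32$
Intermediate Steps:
$T = -95984$ ($T = -24355 - 71629 = -95984$)
$o = 1$ ($o = 6 \left(4 - 4\right) + 1 = 6 \cdot 0 + 1 = 0 + 1 = 1$)
$q{\left(O,y \right)} = 1$
$\frac{T + 151745}{-499187} - \frac{96421}{D{\left(q{\left(-24,-7 \right)} \right)}} = \frac{-95984 + 151745}{-499187} - \frac{96421}{-653 - 1} = 55761 \left(- \frac{1}{499187}\right) - \frac{96421}{-653 - 1} = - \frac{55761}{499187} - \frac{96421}{-654} = - \frac{55761}{499187} - - \frac{96421}{654} = - \frac{55761}{499187} + \frac{96421}{654} = \frac{48095642033}{326468298}$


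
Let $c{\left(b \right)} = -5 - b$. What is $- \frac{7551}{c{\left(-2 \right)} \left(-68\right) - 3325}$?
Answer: $\frac{7551}{3121} \approx 2.4194$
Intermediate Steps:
$- \frac{7551}{c{\left(-2 \right)} \left(-68\right) - 3325} = - \frac{7551}{\left(-5 - -2\right) \left(-68\right) - 3325} = - \frac{7551}{\left(-5 + 2\right) \left(-68\right) - 3325} = - \frac{7551}{\left(-3\right) \left(-68\right) - 3325} = - \frac{7551}{204 - 3325} = - \frac{7551}{-3121} = \left(-7551\right) \left(- \frac{1}{3121}\right) = \frac{7551}{3121}$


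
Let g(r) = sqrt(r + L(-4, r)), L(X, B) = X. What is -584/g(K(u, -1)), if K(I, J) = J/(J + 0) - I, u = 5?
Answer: 146*I*sqrt(2) ≈ 206.48*I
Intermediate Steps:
K(I, J) = 1 - I (K(I, J) = J/J - I = 1 - I)
g(r) = sqrt(-4 + r) (g(r) = sqrt(r - 4) = sqrt(-4 + r))
-584/g(K(u, -1)) = -584/sqrt(-4 + (1 - 1*5)) = -584/sqrt(-4 + (1 - 5)) = -584/sqrt(-4 - 4) = -584*(-I*sqrt(2)/4) = -(-146)*I*sqrt(2) = 146*I*sqrt(2)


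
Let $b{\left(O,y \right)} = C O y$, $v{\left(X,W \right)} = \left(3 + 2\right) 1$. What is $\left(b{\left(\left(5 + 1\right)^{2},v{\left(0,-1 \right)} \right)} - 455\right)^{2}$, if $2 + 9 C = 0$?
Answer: $245025$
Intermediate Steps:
$C = - \frac{2}{9}$ ($C = - \frac{2}{9} + \frac{1}{9} \cdot 0 = - \frac{2}{9} + 0 = - \frac{2}{9} \approx -0.22222$)
$v{\left(X,W \right)} = 5$ ($v{\left(X,W \right)} = 5 \cdot 1 = 5$)
$b{\left(O,y \right)} = - \frac{2 O y}{9}$ ($b{\left(O,y \right)} = - \frac{2 O}{9} y = - \frac{2 O y}{9}$)
$\left(b{\left(\left(5 + 1\right)^{2},v{\left(0,-1 \right)} \right)} - 455\right)^{2} = \left(\left(- \frac{2}{9}\right) \left(5 + 1\right)^{2} \cdot 5 - 455\right)^{2} = \left(\left(- \frac{2}{9}\right) 6^{2} \cdot 5 - 455\right)^{2} = \left(\left(- \frac{2}{9}\right) 36 \cdot 5 - 455\right)^{2} = \left(-40 - 455\right)^{2} = \left(-495\right)^{2} = 245025$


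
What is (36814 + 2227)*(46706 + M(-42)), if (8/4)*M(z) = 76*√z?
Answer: 1823448946 + 1483558*I*√42 ≈ 1.8234e+9 + 9.6146e+6*I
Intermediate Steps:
M(z) = 38*√z (M(z) = (76*√z)/2 = 38*√z)
(36814 + 2227)*(46706 + M(-42)) = (36814 + 2227)*(46706 + 38*√(-42)) = 39041*(46706 + 38*(I*√42)) = 39041*(46706 + 38*I*√42) = 1823448946 + 1483558*I*√42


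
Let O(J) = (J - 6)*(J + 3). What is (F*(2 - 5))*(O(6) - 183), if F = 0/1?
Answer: 0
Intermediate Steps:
F = 0 (F = 0*1 = 0)
O(J) = (-6 + J)*(3 + J)
(F*(2 - 5))*(O(6) - 183) = (0*(2 - 5))*((-18 + 6² - 3*6) - 183) = (0*(-3))*((-18 + 36 - 18) - 183) = 0*(0 - 183) = 0*(-183) = 0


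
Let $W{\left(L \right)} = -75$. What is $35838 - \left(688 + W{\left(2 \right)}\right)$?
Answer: $35225$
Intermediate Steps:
$35838 - \left(688 + W{\left(2 \right)}\right) = 35838 - 613 = 35225$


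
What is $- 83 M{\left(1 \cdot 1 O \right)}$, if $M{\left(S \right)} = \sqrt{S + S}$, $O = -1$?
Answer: $- 83 i \sqrt{2} \approx - 117.38 i$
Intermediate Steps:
$M{\left(S \right)} = \sqrt{2} \sqrt{S}$ ($M{\left(S \right)} = \sqrt{2 S} = \sqrt{2} \sqrt{S}$)
$- 83 M{\left(1 \cdot 1 O \right)} = - 83 \sqrt{2} \sqrt{1 \cdot 1 \left(-1\right)} = - 83 \sqrt{2} \sqrt{1 \left(-1\right)} = - 83 \sqrt{2} \sqrt{-1} = - 83 \sqrt{2} i = - 83 i \sqrt{2}$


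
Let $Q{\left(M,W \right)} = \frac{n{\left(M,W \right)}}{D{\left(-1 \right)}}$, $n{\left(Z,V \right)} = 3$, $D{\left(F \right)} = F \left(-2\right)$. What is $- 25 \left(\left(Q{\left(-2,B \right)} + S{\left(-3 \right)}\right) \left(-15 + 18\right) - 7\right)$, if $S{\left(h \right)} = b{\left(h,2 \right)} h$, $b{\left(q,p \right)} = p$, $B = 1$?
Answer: $\frac{1025}{2} \approx 512.5$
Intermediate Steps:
$D{\left(F \right)} = - 2 F$
$Q{\left(M,W \right)} = \frac{3}{2}$ ($Q{\left(M,W \right)} = \frac{3}{\left(-2\right) \left(-1\right)} = \frac{3}{2}$)
$S{\left(h \right)} = 2 h$
$- 25 \left(\left(Q{\left(-2,B \right)} + S{\left(-3 \right)}\right) \left(-15 + 18\right) - 7\right) = - 25 \left(\left(\frac{3}{2} + 2 \left(-3\right)\right) \left(-15 + 18\right) - 7\right) = - 25 \left(\left(\frac{3}{2} - 6\right) 3 - 7\right) = - 25 \left(\left(- \frac{9}{2}\right) 3 - 7\right) = - 25 \left(- \frac{27}{2} - 7\right) = \left(-25\right) \left(- \frac{41}{2}\right) = \frac{1025}{2}$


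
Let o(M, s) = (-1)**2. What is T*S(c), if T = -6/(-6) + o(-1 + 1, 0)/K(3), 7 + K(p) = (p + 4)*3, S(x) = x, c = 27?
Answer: 405/14 ≈ 28.929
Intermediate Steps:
o(M, s) = 1
K(p) = 5 + 3*p (K(p) = -7 + (p + 4)*3 = -7 + (4 + p)*3 = -7 + (12 + 3*p) = 5 + 3*p)
T = 15/14 (T = -6/(-6) + 1/(5 + 3*3) = -6*(-1/6) + 1/(5 + 9) = 1 + 1/14 = 15/14 ≈ 1.0714)
T*S(c) = (15/14)*27 = 405/14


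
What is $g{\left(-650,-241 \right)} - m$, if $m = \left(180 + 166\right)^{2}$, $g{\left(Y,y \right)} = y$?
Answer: $-119957$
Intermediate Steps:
$m = 119716$ ($m = 346^{2} = 119716$)
$g{\left(-650,-241 \right)} - m = -241 - 119716 = -119957$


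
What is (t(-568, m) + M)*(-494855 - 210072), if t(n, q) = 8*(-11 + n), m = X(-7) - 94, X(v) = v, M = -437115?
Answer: 311399387469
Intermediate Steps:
m = -101 (m = -7 - 94 = -101)
t(n, q) = -88 + 8*n
(t(-568, m) + M)*(-494855 - 210072) = ((-88 + 8*(-568)) - 437115)*(-494855 - 210072) = ((-88 - 4544) - 437115)*(-704927) = (-4632 - 437115)*(-704927) = -441747*(-704927) = 311399387469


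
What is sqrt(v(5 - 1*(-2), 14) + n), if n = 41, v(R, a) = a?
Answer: sqrt(55) ≈ 7.4162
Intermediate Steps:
sqrt(v(5 - 1*(-2), 14) + n) = sqrt(14 + 41) = sqrt(55)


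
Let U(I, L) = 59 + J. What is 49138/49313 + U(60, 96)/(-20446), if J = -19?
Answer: 501351514/504126799 ≈ 0.99449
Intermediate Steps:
U(I, L) = 40 (U(I, L) = 59 - 19 = 40)
49138/49313 + U(60, 96)/(-20446) = 49138/49313 + 40/(-20446) = 49138*(1/49313) + 40*(-1/20446) = 49138/49313 - 20/10223 = 501351514/504126799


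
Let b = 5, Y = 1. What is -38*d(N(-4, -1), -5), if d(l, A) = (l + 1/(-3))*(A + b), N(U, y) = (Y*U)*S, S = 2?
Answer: 0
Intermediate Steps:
N(U, y) = 2*U (N(U, y) = (1*U)*2 = U*2 = 2*U)
d(l, A) = (5 + A)*(-⅓ + l) (d(l, A) = (l + 1/(-3))*(A + 5) = (l - ⅓)*(5 + A) = (-⅓ + l)*(5 + A) = (5 + A)*(-⅓ + l))
-38*d(N(-4, -1), -5) = -38*(-5/3 + 5*(2*(-4)) - ⅓*(-5) - 10*(-4)) = -38*(-5/3 + 5*(-8) + 5/3 - 5*(-8)) = -38*(-5/3 - 40 + 5/3 + 40) = -38*0 = 0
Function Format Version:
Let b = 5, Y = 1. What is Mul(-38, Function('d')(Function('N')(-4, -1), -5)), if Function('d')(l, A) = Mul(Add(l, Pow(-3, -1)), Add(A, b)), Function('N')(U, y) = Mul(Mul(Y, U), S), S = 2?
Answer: 0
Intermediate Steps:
Function('N')(U, y) = Mul(2, U) (Function('N')(U, y) = Mul(Mul(1, U), 2) = Mul(U, 2) = Mul(2, U))
Function('d')(l, A) = Mul(Add(5, A), Add(Rational(-1, 3), l)) (Function('d')(l, A) = Mul(Add(l, Pow(-3, -1)), Add(A, 5)) = Mul(Add(l, Rational(-1, 3)), Add(5, A)) = Mul(Add(Rational(-1, 3), l), Add(5, A)) = Mul(Add(5, A), Add(Rational(-1, 3), l)))
Mul(-38, Function('d')(Function('N')(-4, -1), -5)) = Mul(-38, Add(Rational(-5, 3), Mul(5, Mul(2, -4)), Mul(Rational(-1, 3), -5), Mul(-5, Mul(2, -4)))) = Mul(-38, Add(Rational(-5, 3), Mul(5, -8), Rational(5, 3), Mul(-5, -8))) = Mul(-38, Add(Rational(-5, 3), -40, Rational(5, 3), 40)) = Mul(-38, 0) = 0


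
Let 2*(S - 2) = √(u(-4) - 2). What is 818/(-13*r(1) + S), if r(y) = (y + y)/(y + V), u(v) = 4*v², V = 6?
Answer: 137424/1231 + 40082*√62/1231 ≈ 368.02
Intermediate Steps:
r(y) = 2*y/(6 + y) (r(y) = (y + y)/(y + 6) = (2*y)/(6 + y) = 2*y/(6 + y))
S = 2 + √62/2 (S = 2 + √(4*(-4)² - 2)/2 = 2 + √(4*16 - 2)/2 = 2 + √(64 - 2)/2 = 2 + √62/2 ≈ 5.9370)
818/(-13*r(1) + S) = 818/(-26/(6 + 1) + (2 + √62/2)) = 818/(-26/7 + (2 + √62/2)) = 818/(-12/7 + √62/2)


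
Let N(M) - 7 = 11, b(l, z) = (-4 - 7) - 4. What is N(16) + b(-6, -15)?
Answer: 3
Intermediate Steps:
b(l, z) = -15 (b(l, z) = -11 - 4 = -15)
N(M) = 18 (N(M) = 7 + 11 = 18)
N(16) + b(-6, -15) = 18 - 15 = 3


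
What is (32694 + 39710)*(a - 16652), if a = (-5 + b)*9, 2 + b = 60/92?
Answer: -1209807880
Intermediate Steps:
b = -31/23 (b = -2 + 60/92 = -2 + 60*(1/92) = -2 + 15/23 = -31/23 ≈ -1.3478)
a = -1314/23 (a = (-5 - 31/23)*9 = -146/23*9 = -1314/23 ≈ -57.130)
(32694 + 39710)*(a - 16652) = (32694 + 39710)*(-1314/23 - 16652) = 72404*(-384310/23) = -1209807880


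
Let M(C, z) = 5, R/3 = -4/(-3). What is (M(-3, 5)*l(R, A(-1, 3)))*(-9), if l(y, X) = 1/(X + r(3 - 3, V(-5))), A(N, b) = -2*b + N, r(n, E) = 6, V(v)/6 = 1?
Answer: 45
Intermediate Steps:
V(v) = 6 (V(v) = 6*1 = 6)
R = 4 (R = 3*(-4/(-3)) = 3*(-4*(-⅓)) = 3*(4/3) = 4)
A(N, b) = N - 2*b
l(y, X) = 1/(6 + X) (l(y, X) = 1/(X + 6) = 1/(6 + X))
(M(-3, 5)*l(R, A(-1, 3)))*(-9) = (5/(6 + (-1 - 2*3)))*(-9) = (5/(6 + (-1 - 6)))*(-9) = (5/(6 - 7))*(-9) = (5/(-1))*(-9) = (5*(-1))*(-9) = -5*(-9) = 45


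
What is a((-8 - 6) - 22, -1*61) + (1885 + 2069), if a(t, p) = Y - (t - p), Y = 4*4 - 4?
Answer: 3941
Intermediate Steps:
Y = 12 (Y = 16 - 4 = 12)
a(t, p) = 12 + p - t (a(t, p) = 12 - (t - p) = 12 + (p - t) = 12 + p - t)
a((-8 - 6) - 22, -1*61) + (1885 + 2069) = (12 - 1*61 - ((-8 - 6) - 22)) + (1885 + 2069) = (12 - 61 - (-14 - 22)) + 3954 = (12 - 61 - 1*(-36)) + 3954 = (12 - 61 + 36) + 3954 = -13 + 3954 = 3941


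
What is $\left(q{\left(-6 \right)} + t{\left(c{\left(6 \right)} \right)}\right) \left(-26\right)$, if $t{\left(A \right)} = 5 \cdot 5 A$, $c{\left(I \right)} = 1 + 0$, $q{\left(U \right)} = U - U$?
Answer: $-650$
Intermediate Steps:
$q{\left(U \right)} = 0$
$c{\left(I \right)} = 1$
$t{\left(A \right)} = 25 A$
$\left(q{\left(-6 \right)} + t{\left(c{\left(6 \right)} \right)}\right) \left(-26\right) = \left(0 + 25 \cdot 1\right) \left(-26\right) = \left(0 + 25\right) \left(-26\right) = 25 \left(-26\right) = -650$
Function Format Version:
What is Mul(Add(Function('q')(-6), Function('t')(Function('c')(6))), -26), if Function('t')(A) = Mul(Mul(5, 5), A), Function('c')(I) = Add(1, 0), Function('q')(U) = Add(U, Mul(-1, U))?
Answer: -650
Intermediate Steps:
Function('q')(U) = 0
Function('c')(I) = 1
Function('t')(A) = Mul(25, A)
Mul(Add(Function('q')(-6), Function('t')(Function('c')(6))), -26) = Mul(Add(0, Mul(25, 1)), -26) = Mul(Add(0, 25), -26) = Mul(25, -26) = -650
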